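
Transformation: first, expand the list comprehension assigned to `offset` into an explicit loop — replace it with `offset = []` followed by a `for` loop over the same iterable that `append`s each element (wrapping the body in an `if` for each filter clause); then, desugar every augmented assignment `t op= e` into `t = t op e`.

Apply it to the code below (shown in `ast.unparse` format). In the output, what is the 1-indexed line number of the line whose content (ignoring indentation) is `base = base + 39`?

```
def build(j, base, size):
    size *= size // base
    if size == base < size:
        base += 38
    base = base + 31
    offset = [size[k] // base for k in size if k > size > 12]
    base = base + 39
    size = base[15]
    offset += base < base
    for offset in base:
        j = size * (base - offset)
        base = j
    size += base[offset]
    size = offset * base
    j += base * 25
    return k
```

10

Transformed code:
def build(j, base, size):
    size = size * (size // base)
    if size == base < size:
        base = base + 38
    base = base + 31
    offset = []
    for k in size:
        if k > size > 12:
            offset.append(size[k] // base)
    base = base + 39
    size = base[15]
    offset = offset + (base < base)
    for offset in base:
        j = size * (base - offset)
        base = j
    size = size + base[offset]
    size = offset * base
    j = j + base * 25
    return k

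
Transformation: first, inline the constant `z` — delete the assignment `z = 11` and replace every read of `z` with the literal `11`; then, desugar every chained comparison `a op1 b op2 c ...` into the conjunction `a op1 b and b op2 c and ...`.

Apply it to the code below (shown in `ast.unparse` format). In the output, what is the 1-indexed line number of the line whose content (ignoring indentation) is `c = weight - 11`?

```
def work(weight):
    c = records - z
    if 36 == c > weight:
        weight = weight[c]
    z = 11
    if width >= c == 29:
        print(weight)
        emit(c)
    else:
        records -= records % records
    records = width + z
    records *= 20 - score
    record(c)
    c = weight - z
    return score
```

Transformed code:
def work(weight):
    c = records - 11
    if 36 == c and c > weight:
        weight = weight[c]
    if width >= c and c == 29:
        print(weight)
        emit(c)
    else:
        records -= records % records
    records = width + 11
    records *= 20 - score
    record(c)
    c = weight - 11
    return score

13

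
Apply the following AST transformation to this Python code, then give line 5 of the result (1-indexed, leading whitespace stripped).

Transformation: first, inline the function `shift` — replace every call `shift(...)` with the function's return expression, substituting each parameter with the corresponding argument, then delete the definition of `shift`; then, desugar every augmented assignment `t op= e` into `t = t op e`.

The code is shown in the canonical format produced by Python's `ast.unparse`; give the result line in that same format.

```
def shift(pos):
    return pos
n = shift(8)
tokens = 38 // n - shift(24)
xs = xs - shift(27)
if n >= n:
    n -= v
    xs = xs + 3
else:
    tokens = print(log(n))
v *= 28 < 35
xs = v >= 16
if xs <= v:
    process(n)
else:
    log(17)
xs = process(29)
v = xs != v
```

Transformed code:
n = 8
tokens = 38 // n - 24
xs = xs - 27
if n >= n:
    n = n - v
    xs = xs + 3
else:
    tokens = print(log(n))
v = v * (28 < 35)
xs = v >= 16
if xs <= v:
    process(n)
else:
    log(17)
xs = process(29)
v = xs != v

n = n - v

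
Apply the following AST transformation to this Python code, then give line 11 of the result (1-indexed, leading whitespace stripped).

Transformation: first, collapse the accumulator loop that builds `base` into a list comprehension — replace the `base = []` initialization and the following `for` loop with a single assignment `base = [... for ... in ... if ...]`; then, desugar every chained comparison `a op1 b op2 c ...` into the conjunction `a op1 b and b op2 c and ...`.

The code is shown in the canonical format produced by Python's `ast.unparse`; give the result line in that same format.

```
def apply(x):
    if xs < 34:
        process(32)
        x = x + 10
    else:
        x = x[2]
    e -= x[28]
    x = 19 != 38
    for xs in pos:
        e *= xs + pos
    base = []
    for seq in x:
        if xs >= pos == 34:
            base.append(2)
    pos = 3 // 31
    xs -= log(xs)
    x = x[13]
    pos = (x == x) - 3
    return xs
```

base = [2 for seq in x if xs >= pos and pos == 34]

Transformed code:
def apply(x):
    if xs < 34:
        process(32)
        x = x + 10
    else:
        x = x[2]
    e -= x[28]
    x = 19 != 38
    for xs in pos:
        e *= xs + pos
    base = [2 for seq in x if xs >= pos and pos == 34]
    pos = 3 // 31
    xs -= log(xs)
    x = x[13]
    pos = (x == x) - 3
    return xs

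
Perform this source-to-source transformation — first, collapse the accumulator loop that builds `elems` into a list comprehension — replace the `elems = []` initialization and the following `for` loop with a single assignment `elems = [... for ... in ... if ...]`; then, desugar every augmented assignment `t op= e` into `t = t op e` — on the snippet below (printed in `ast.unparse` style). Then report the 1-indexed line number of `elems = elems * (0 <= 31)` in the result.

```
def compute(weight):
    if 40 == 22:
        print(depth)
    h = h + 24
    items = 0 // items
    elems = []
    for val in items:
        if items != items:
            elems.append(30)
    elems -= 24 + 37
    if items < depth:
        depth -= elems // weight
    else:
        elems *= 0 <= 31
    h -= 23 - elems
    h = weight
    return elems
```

11

Transformed code:
def compute(weight):
    if 40 == 22:
        print(depth)
    h = h + 24
    items = 0 // items
    elems = [30 for val in items if items != items]
    elems = elems - (24 + 37)
    if items < depth:
        depth = depth - elems // weight
    else:
        elems = elems * (0 <= 31)
    h = h - (23 - elems)
    h = weight
    return elems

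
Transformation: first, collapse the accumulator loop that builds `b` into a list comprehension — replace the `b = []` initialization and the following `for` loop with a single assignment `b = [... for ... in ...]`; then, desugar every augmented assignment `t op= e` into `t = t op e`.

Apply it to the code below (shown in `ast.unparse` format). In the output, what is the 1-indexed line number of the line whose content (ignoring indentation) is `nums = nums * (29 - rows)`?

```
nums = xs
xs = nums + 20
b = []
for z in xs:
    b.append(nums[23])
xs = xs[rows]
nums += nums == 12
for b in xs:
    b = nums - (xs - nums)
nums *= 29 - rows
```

8

Transformed code:
nums = xs
xs = nums + 20
b = [nums[23] for z in xs]
xs = xs[rows]
nums = nums + (nums == 12)
for b in xs:
    b = nums - (xs - nums)
nums = nums * (29 - rows)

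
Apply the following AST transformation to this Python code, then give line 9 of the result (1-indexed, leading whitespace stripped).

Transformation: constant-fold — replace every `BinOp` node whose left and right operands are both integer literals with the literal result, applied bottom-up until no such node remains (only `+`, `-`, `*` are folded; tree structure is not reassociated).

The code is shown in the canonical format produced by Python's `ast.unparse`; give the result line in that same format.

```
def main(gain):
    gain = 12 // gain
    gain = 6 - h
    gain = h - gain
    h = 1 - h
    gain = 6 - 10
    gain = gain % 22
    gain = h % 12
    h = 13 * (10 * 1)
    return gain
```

Transformed code:
def main(gain):
    gain = 12 // gain
    gain = 6 - h
    gain = h - gain
    h = 1 - h
    gain = -4
    gain = gain % 22
    gain = h % 12
    h = 130
    return gain

h = 130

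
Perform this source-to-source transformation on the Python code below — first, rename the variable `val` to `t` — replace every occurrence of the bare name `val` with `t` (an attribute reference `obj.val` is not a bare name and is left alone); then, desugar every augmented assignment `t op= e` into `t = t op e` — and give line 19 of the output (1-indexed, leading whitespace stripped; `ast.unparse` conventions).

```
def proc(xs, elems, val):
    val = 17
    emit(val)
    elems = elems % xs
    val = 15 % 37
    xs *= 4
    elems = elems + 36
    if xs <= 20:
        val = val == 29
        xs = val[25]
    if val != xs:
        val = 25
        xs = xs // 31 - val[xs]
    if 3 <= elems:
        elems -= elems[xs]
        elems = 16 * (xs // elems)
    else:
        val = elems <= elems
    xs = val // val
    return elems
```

Transformed code:
def proc(xs, elems, t):
    t = 17
    emit(t)
    elems = elems % xs
    t = 15 % 37
    xs = xs * 4
    elems = elems + 36
    if xs <= 20:
        t = t == 29
        xs = t[25]
    if t != xs:
        t = 25
        xs = xs // 31 - t[xs]
    if 3 <= elems:
        elems = elems - elems[xs]
        elems = 16 * (xs // elems)
    else:
        t = elems <= elems
    xs = t // t
    return elems

xs = t // t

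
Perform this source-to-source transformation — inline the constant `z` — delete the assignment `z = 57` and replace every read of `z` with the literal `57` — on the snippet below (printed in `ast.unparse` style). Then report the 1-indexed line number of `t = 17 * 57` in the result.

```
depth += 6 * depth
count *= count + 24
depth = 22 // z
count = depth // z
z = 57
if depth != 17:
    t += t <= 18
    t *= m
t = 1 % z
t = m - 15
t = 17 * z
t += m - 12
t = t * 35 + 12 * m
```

Transformed code:
depth += 6 * depth
count *= count + 24
depth = 22 // 57
count = depth // 57
if depth != 17:
    t += t <= 18
    t *= m
t = 1 % 57
t = m - 15
t = 17 * 57
t += m - 12
t = t * 35 + 12 * m

10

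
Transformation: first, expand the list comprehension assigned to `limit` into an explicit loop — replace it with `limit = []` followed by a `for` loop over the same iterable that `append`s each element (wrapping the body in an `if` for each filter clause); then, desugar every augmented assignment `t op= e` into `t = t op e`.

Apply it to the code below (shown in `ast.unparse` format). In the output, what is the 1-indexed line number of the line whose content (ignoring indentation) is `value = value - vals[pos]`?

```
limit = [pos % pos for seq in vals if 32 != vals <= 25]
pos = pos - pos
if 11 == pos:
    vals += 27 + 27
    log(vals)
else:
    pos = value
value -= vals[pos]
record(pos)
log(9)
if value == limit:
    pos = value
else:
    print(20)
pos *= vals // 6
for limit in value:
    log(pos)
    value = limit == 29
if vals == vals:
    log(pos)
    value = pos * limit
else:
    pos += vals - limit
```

Transformed code:
limit = []
for seq in vals:
    if 32 != vals <= 25:
        limit.append(pos % pos)
pos = pos - pos
if 11 == pos:
    vals = vals + (27 + 27)
    log(vals)
else:
    pos = value
value = value - vals[pos]
record(pos)
log(9)
if value == limit:
    pos = value
else:
    print(20)
pos = pos * (vals // 6)
for limit in value:
    log(pos)
    value = limit == 29
if vals == vals:
    log(pos)
    value = pos * limit
else:
    pos = pos + (vals - limit)

11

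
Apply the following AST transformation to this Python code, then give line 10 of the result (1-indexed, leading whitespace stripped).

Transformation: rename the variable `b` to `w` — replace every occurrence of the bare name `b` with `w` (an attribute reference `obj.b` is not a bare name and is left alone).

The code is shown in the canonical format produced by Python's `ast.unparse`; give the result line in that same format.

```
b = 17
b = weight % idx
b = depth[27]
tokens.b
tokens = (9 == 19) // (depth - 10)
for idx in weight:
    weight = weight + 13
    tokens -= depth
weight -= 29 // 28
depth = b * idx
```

depth = w * idx

Transformed code:
w = 17
w = weight % idx
w = depth[27]
tokens.b
tokens = (9 == 19) // (depth - 10)
for idx in weight:
    weight = weight + 13
    tokens -= depth
weight -= 29 // 28
depth = w * idx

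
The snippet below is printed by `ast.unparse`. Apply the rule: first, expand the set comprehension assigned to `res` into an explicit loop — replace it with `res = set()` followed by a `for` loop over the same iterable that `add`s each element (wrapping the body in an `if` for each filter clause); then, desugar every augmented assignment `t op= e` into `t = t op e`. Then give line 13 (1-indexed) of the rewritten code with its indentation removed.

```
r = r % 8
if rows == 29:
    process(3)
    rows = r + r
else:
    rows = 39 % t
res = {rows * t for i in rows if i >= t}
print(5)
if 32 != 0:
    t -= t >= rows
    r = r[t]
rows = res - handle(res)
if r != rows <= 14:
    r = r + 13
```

Transformed code:
r = r % 8
if rows == 29:
    process(3)
    rows = r + r
else:
    rows = 39 % t
res = set()
for i in rows:
    if i >= t:
        res.add(rows * t)
print(5)
if 32 != 0:
    t = t - (t >= rows)
    r = r[t]
rows = res - handle(res)
if r != rows <= 14:
    r = r + 13

t = t - (t >= rows)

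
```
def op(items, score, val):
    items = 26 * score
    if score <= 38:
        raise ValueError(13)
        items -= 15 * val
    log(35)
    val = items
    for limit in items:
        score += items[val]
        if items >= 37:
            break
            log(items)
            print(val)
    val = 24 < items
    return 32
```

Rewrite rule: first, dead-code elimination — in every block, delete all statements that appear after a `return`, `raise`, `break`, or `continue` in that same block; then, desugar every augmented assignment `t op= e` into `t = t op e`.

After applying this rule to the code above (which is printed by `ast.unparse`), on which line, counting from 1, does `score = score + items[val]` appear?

8

Transformed code:
def op(items, score, val):
    items = 26 * score
    if score <= 38:
        raise ValueError(13)
    log(35)
    val = items
    for limit in items:
        score = score + items[val]
        if items >= 37:
            break
    val = 24 < items
    return 32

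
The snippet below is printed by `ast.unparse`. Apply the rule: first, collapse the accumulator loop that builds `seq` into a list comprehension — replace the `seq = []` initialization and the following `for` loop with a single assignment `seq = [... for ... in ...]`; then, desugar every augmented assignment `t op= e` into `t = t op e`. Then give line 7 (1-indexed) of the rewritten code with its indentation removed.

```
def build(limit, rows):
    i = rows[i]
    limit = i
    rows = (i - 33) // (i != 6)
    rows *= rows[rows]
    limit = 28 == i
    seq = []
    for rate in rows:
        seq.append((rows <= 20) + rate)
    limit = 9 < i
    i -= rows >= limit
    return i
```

seq = [(rows <= 20) + rate for rate in rows]

Transformed code:
def build(limit, rows):
    i = rows[i]
    limit = i
    rows = (i - 33) // (i != 6)
    rows = rows * rows[rows]
    limit = 28 == i
    seq = [(rows <= 20) + rate for rate in rows]
    limit = 9 < i
    i = i - (rows >= limit)
    return i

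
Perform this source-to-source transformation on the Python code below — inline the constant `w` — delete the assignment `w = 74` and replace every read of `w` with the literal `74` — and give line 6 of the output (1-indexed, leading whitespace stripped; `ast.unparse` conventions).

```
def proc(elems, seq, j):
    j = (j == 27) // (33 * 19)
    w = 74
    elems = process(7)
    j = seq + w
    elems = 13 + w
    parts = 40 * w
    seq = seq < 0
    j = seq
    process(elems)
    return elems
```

Transformed code:
def proc(elems, seq, j):
    j = (j == 27) // (33 * 19)
    elems = process(7)
    j = seq + 74
    elems = 13 + 74
    parts = 40 * 74
    seq = seq < 0
    j = seq
    process(elems)
    return elems

parts = 40 * 74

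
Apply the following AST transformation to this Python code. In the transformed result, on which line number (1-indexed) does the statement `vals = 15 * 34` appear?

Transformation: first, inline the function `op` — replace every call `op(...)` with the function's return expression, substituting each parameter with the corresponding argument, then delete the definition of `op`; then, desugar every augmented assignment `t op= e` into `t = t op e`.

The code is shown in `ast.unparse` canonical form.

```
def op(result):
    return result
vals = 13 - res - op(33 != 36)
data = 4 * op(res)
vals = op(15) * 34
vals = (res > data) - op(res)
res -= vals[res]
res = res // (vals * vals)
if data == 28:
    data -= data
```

Transformed code:
vals = 13 - res - (33 != 36)
data = 4 * res
vals = 15 * 34
vals = (res > data) - res
res = res - vals[res]
res = res // (vals * vals)
if data == 28:
    data = data - data

3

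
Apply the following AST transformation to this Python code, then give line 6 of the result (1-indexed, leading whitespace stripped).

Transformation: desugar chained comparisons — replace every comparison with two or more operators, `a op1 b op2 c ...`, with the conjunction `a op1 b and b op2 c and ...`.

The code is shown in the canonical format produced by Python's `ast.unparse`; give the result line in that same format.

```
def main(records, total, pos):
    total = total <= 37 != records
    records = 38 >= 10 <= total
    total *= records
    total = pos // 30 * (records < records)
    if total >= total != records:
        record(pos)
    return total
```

Transformed code:
def main(records, total, pos):
    total = total <= 37 and 37 != records
    records = 38 >= 10 and 10 <= total
    total *= records
    total = pos // 30 * (records < records)
    if total >= total and total != records:
        record(pos)
    return total

if total >= total and total != records:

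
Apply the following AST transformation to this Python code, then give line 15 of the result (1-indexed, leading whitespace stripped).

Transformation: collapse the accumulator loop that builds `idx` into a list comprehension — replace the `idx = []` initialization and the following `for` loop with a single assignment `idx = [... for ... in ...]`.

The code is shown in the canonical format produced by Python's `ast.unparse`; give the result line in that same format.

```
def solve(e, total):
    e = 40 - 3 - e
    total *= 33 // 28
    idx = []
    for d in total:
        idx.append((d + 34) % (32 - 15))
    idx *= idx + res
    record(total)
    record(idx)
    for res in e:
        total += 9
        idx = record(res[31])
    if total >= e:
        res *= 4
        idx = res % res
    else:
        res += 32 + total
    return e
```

res += 32 + total

Transformed code:
def solve(e, total):
    e = 40 - 3 - e
    total *= 33 // 28
    idx = [(d + 34) % (32 - 15) for d in total]
    idx *= idx + res
    record(total)
    record(idx)
    for res in e:
        total += 9
        idx = record(res[31])
    if total >= e:
        res *= 4
        idx = res % res
    else:
        res += 32 + total
    return e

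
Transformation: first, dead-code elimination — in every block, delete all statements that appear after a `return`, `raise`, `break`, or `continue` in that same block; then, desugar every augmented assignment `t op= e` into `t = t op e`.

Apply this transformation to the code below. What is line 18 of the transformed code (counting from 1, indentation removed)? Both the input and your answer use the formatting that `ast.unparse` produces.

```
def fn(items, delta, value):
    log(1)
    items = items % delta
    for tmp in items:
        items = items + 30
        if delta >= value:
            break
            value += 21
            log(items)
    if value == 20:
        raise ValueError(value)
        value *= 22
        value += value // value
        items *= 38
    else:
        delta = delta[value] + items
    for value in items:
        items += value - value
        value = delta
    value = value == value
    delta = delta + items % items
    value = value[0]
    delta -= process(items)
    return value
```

Transformed code:
def fn(items, delta, value):
    log(1)
    items = items % delta
    for tmp in items:
        items = items + 30
        if delta >= value:
            break
    if value == 20:
        raise ValueError(value)
    else:
        delta = delta[value] + items
    for value in items:
        items = items + (value - value)
        value = delta
    value = value == value
    delta = delta + items % items
    value = value[0]
    delta = delta - process(items)
    return value

delta = delta - process(items)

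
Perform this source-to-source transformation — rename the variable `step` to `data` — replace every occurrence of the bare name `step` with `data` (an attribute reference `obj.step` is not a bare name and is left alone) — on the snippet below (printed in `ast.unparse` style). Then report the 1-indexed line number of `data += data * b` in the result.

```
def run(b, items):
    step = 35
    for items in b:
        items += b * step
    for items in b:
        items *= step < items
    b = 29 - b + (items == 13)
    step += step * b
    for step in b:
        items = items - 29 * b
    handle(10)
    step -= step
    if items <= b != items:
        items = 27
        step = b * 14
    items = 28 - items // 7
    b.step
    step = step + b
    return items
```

8

Transformed code:
def run(b, items):
    data = 35
    for items in b:
        items += b * data
    for items in b:
        items *= data < items
    b = 29 - b + (items == 13)
    data += data * b
    for data in b:
        items = items - 29 * b
    handle(10)
    data -= data
    if items <= b != items:
        items = 27
        data = b * 14
    items = 28 - items // 7
    b.step
    data = data + b
    return items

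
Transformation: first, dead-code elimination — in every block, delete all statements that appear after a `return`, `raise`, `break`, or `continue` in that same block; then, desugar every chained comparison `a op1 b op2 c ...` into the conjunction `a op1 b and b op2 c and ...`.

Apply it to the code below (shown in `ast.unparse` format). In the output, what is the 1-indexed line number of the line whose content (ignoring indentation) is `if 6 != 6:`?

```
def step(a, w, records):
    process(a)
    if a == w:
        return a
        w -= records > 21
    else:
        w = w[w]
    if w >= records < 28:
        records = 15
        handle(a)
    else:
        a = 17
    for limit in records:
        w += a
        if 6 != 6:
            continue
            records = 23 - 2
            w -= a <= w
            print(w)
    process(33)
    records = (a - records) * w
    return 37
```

14

Transformed code:
def step(a, w, records):
    process(a)
    if a == w:
        return a
    else:
        w = w[w]
    if w >= records and records < 28:
        records = 15
        handle(a)
    else:
        a = 17
    for limit in records:
        w += a
        if 6 != 6:
            continue
    process(33)
    records = (a - records) * w
    return 37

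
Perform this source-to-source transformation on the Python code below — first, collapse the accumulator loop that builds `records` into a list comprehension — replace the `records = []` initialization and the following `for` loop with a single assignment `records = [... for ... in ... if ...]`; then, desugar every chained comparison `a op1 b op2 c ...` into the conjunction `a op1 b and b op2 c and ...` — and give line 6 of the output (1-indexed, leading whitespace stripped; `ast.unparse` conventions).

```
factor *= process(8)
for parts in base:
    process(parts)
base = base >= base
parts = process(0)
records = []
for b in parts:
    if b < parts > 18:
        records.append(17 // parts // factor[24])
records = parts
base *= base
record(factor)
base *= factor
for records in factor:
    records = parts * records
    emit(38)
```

Transformed code:
factor *= process(8)
for parts in base:
    process(parts)
base = base >= base
parts = process(0)
records = [17 // parts // factor[24] for b in parts if b < parts and parts > 18]
records = parts
base *= base
record(factor)
base *= factor
for records in factor:
    records = parts * records
    emit(38)

records = [17 // parts // factor[24] for b in parts if b < parts and parts > 18]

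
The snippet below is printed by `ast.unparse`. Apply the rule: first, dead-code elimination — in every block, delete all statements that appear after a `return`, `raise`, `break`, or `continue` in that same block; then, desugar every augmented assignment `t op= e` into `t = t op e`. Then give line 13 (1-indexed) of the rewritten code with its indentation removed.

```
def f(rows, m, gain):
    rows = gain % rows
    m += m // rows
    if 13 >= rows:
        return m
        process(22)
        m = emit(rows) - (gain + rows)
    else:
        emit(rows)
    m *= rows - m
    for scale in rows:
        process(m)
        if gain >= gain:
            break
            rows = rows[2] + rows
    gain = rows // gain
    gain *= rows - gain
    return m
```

gain = rows // gain

Transformed code:
def f(rows, m, gain):
    rows = gain % rows
    m = m + m // rows
    if 13 >= rows:
        return m
    else:
        emit(rows)
    m = m * (rows - m)
    for scale in rows:
        process(m)
        if gain >= gain:
            break
    gain = rows // gain
    gain = gain * (rows - gain)
    return m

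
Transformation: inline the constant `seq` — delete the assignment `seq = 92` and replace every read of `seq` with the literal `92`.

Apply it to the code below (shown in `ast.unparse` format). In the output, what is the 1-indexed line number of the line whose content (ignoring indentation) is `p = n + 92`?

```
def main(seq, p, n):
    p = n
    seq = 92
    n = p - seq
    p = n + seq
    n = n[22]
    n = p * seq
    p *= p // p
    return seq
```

4

Transformed code:
def main(seq, p, n):
    p = n
    n = p - 92
    p = n + 92
    n = n[22]
    n = p * 92
    p *= p // p
    return 92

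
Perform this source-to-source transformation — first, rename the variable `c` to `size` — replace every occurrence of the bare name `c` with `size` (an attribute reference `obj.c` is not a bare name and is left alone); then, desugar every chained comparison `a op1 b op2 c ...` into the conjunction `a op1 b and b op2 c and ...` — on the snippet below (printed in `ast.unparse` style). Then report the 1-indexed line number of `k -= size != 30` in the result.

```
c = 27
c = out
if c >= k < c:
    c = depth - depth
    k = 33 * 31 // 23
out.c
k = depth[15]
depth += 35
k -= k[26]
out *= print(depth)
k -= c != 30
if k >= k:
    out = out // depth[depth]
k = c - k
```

11

Transformed code:
size = 27
size = out
if size >= k and k < size:
    size = depth - depth
    k = 33 * 31 // 23
out.c
k = depth[15]
depth += 35
k -= k[26]
out *= print(depth)
k -= size != 30
if k >= k:
    out = out // depth[depth]
k = size - k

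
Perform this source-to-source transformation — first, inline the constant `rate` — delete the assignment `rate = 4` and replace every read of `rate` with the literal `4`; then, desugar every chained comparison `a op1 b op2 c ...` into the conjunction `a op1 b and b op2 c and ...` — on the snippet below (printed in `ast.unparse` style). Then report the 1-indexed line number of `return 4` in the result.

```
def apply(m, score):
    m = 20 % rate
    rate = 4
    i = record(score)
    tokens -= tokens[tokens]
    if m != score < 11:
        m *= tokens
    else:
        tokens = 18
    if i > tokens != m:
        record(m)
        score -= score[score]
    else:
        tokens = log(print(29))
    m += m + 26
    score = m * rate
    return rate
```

16

Transformed code:
def apply(m, score):
    m = 20 % 4
    i = record(score)
    tokens -= tokens[tokens]
    if m != score and score < 11:
        m *= tokens
    else:
        tokens = 18
    if i > tokens and tokens != m:
        record(m)
        score -= score[score]
    else:
        tokens = log(print(29))
    m += m + 26
    score = m * 4
    return 4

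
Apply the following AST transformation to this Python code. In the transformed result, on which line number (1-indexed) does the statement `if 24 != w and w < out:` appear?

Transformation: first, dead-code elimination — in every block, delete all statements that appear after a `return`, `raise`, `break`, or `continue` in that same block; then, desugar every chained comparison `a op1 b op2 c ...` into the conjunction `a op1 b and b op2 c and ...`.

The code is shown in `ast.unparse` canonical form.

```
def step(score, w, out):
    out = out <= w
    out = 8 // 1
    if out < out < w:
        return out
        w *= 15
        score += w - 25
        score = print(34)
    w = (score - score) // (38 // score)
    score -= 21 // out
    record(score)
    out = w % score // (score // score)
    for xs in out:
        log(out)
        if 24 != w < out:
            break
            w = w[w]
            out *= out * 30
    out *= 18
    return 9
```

12

Transformed code:
def step(score, w, out):
    out = out <= w
    out = 8 // 1
    if out < out and out < w:
        return out
    w = (score - score) // (38 // score)
    score -= 21 // out
    record(score)
    out = w % score // (score // score)
    for xs in out:
        log(out)
        if 24 != w and w < out:
            break
    out *= 18
    return 9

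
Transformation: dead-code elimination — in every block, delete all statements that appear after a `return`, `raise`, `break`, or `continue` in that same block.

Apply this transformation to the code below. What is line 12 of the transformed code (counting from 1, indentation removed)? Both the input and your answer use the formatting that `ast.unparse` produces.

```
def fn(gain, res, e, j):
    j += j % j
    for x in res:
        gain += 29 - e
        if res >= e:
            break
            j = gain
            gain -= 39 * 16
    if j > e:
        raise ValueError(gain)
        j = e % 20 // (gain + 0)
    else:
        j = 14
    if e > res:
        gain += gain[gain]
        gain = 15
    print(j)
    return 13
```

Transformed code:
def fn(gain, res, e, j):
    j += j % j
    for x in res:
        gain += 29 - e
        if res >= e:
            break
    if j > e:
        raise ValueError(gain)
    else:
        j = 14
    if e > res:
        gain += gain[gain]
        gain = 15
    print(j)
    return 13

gain += gain[gain]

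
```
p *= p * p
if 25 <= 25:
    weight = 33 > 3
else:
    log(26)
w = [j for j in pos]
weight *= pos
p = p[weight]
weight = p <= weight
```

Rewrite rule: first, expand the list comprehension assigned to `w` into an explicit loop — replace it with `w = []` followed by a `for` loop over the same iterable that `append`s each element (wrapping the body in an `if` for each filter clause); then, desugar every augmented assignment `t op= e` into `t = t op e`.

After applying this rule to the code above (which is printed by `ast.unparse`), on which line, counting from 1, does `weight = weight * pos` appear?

9

Transformed code:
p = p * (p * p)
if 25 <= 25:
    weight = 33 > 3
else:
    log(26)
w = []
for j in pos:
    w.append(j)
weight = weight * pos
p = p[weight]
weight = p <= weight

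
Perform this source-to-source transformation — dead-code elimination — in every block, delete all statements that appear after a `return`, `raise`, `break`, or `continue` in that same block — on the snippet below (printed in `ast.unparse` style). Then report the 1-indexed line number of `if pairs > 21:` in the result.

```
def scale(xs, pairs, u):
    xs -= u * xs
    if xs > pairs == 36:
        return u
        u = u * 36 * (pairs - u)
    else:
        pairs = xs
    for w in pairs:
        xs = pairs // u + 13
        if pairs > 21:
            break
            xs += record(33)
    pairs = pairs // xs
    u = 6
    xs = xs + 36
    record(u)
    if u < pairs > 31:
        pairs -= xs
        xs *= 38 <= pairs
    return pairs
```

Transformed code:
def scale(xs, pairs, u):
    xs -= u * xs
    if xs > pairs == 36:
        return u
    else:
        pairs = xs
    for w in pairs:
        xs = pairs // u + 13
        if pairs > 21:
            break
    pairs = pairs // xs
    u = 6
    xs = xs + 36
    record(u)
    if u < pairs > 31:
        pairs -= xs
        xs *= 38 <= pairs
    return pairs

9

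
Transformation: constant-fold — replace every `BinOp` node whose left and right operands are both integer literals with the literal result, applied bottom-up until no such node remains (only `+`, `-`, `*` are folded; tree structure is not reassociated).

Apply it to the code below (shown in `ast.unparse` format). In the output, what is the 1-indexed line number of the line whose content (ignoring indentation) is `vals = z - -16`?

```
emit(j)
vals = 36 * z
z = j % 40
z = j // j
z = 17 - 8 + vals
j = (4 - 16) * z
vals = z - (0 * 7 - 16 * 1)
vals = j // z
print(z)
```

7

Transformed code:
emit(j)
vals = 36 * z
z = j % 40
z = j // j
z = 9 + vals
j = -12 * z
vals = z - -16
vals = j // z
print(z)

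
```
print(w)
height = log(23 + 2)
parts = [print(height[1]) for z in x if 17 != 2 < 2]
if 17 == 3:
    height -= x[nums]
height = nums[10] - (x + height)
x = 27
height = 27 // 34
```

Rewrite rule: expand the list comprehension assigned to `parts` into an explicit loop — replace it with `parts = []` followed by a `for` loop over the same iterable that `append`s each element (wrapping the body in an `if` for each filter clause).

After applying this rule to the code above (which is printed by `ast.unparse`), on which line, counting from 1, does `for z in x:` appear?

Transformed code:
print(w)
height = log(23 + 2)
parts = []
for z in x:
    if 17 != 2 < 2:
        parts.append(print(height[1]))
if 17 == 3:
    height -= x[nums]
height = nums[10] - (x + height)
x = 27
height = 27 // 34

4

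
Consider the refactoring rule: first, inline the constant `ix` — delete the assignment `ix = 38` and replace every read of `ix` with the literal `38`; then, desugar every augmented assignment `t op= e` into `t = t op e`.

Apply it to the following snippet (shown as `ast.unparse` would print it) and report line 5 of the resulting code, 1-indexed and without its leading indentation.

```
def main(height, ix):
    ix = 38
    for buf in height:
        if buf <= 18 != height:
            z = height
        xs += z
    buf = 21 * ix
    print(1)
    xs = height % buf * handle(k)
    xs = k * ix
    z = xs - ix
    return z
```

Transformed code:
def main(height, ix):
    for buf in height:
        if buf <= 18 != height:
            z = height
        xs = xs + z
    buf = 21 * 38
    print(1)
    xs = height % buf * handle(k)
    xs = k * 38
    z = xs - 38
    return z

xs = xs + z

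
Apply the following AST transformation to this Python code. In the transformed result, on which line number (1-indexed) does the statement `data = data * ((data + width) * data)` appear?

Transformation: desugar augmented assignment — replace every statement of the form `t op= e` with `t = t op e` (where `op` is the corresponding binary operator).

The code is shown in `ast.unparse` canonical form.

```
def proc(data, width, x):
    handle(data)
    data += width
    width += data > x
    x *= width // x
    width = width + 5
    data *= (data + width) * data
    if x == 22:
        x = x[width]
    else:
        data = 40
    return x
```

7

Transformed code:
def proc(data, width, x):
    handle(data)
    data = data + width
    width = width + (data > x)
    x = x * (width // x)
    width = width + 5
    data = data * ((data + width) * data)
    if x == 22:
        x = x[width]
    else:
        data = 40
    return x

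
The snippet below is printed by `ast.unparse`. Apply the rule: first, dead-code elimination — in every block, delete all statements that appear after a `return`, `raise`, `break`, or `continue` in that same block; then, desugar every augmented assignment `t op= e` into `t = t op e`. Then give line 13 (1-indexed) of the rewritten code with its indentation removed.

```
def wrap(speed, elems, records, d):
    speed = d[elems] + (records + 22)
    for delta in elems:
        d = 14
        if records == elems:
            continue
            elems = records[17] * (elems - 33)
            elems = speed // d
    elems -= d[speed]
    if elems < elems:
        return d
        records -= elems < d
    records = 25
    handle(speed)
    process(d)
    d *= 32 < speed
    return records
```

d = d * (32 < speed)

Transformed code:
def wrap(speed, elems, records, d):
    speed = d[elems] + (records + 22)
    for delta in elems:
        d = 14
        if records == elems:
            continue
    elems = elems - d[speed]
    if elems < elems:
        return d
    records = 25
    handle(speed)
    process(d)
    d = d * (32 < speed)
    return records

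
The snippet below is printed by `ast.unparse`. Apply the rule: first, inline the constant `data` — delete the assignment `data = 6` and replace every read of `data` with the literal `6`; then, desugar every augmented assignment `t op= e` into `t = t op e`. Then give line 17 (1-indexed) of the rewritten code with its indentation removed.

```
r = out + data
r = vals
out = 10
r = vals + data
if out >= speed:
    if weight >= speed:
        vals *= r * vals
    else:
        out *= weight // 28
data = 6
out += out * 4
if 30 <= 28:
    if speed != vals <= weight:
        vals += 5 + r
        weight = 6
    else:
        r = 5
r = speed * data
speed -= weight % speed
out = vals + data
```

r = speed * 6

Transformed code:
r = out + 6
r = vals
out = 10
r = vals + 6
if out >= speed:
    if weight >= speed:
        vals = vals * (r * vals)
    else:
        out = out * (weight // 28)
out = out + out * 4
if 30 <= 28:
    if speed != vals <= weight:
        vals = vals + (5 + r)
        weight = 6
    else:
        r = 5
r = speed * 6
speed = speed - weight % speed
out = vals + 6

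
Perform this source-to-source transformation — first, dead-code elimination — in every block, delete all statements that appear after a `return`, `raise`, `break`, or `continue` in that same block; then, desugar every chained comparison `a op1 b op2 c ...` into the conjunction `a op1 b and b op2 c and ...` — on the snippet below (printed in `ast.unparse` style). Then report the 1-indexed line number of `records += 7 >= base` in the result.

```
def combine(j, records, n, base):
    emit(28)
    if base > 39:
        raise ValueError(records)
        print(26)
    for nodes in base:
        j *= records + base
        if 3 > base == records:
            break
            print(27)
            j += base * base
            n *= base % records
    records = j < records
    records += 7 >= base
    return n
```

10

Transformed code:
def combine(j, records, n, base):
    emit(28)
    if base > 39:
        raise ValueError(records)
    for nodes in base:
        j *= records + base
        if 3 > base and base == records:
            break
    records = j < records
    records += 7 >= base
    return n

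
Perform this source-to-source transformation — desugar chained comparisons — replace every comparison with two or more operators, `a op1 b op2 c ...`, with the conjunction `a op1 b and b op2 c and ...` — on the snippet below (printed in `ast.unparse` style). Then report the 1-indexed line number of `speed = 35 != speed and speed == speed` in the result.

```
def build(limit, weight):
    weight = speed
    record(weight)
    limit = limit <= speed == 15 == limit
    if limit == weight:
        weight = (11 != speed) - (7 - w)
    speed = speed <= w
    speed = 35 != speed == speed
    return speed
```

Transformed code:
def build(limit, weight):
    weight = speed
    record(weight)
    limit = limit <= speed and speed == 15 and (15 == limit)
    if limit == weight:
        weight = (11 != speed) - (7 - w)
    speed = speed <= w
    speed = 35 != speed and speed == speed
    return speed

8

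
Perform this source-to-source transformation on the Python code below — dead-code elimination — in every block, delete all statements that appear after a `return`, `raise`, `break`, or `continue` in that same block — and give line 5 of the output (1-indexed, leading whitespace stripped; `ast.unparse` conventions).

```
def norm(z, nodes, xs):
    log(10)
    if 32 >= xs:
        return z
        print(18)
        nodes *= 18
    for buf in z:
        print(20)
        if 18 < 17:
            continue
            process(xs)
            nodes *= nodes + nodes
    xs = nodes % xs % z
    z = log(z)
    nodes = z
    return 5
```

Transformed code:
def norm(z, nodes, xs):
    log(10)
    if 32 >= xs:
        return z
    for buf in z:
        print(20)
        if 18 < 17:
            continue
    xs = nodes % xs % z
    z = log(z)
    nodes = z
    return 5

for buf in z: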